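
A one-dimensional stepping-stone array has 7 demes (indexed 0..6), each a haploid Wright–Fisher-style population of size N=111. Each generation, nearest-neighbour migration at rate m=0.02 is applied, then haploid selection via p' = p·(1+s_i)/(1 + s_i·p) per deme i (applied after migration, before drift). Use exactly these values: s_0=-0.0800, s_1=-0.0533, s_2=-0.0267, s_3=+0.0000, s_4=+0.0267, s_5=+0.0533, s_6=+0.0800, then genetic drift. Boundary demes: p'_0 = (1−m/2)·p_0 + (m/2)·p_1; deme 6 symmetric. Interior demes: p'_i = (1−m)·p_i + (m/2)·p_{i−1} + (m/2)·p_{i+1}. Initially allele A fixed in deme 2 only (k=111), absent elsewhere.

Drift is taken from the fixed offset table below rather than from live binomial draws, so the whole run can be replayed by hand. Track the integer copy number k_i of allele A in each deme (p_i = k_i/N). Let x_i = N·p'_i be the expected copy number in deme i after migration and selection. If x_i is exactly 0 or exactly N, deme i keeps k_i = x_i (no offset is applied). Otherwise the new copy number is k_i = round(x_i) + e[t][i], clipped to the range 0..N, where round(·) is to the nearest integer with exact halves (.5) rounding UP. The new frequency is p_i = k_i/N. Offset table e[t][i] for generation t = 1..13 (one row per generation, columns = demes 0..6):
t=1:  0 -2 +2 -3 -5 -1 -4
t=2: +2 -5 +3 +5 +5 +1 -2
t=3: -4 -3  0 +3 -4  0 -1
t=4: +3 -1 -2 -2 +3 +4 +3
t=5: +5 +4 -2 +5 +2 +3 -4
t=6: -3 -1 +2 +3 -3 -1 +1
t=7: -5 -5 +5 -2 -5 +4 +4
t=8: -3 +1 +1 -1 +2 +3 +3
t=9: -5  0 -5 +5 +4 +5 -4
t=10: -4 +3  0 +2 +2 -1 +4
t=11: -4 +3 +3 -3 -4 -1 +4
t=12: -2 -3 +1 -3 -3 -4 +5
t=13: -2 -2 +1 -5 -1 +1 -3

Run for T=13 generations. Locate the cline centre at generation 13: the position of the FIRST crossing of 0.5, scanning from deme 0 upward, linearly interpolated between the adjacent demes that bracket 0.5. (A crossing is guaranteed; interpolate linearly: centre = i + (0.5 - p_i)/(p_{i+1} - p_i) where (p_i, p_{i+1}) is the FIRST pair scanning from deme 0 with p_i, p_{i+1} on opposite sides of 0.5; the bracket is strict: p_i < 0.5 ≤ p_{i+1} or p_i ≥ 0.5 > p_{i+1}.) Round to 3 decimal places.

t=0: k=[0 0 111 0 0 0 0]
t=1: x=[0.0000 1.0514 108.7204 1.1100 0.0000 0.0000 0.0000] k=[0 0 111 0 0 0 0]
t=2: x=[0.0000 1.0514 108.7204 1.1100 0.0000 0.0000 0.0000] k=[0 0 111 6 0 0 0]
t=3: x=[0.0000 1.0514 108.7819 6.9900 0.0616 0.0000 0.0000] k=[0 0 109 10 0 0 0]
t=4: x=[0.0000 1.0324 106.8123 10.8900 0.1027 0.0000 0.0000] k=[0 0 105 9 3 0 0]
t=5: x=[0.0000 0.9945 102.7865 9.9000 3.1086 0.0316 0.0000] k=[0 5 101 15 5 3 0]
t=6: x=[0.0460 5.6109 98.8911 15.7600 5.2093 3.1449 0.0324] k=[0 5 101 19 2 2 1]
t=7: x=[0.0460 5.6109 98.9320 19.6500 2.2268 2.0941 1.0900] k=[0 1 104 18 0 6 5]
t=8: x=[0.0092 1.9142 101.8861 18.6800 0.2464 6.2283 5.3913] k=[0 3 103 18 2 9 8]
t=9: x=[0.0276 3.7656 100.9044 18.6900 2.2883 9.3554 8.6011] k=[0 4 96 24 6 14 5]
t=10: x=[0.0368 4.6307 93.9735 24.5400 6.4175 14.4710 5.4771] k=[0 8 94 27 8 13 9]
t=11: x=[0.0736 8.3472 92.0485 27.4800 8.4433 13.5143 9.7000] k=[0 11 95 24 4 13 14]
t=12: x=[0.1012 11.1677 93.0464 24.5100 4.4000 13.5247 14.9584] k=[0 8 94 22 1 10 20]
t=13: x=[0.0736 8.3472 91.9976 22.5100 1.3343 10.4931 21.1881] k=[0 6 93 18 0 11 18]

1.569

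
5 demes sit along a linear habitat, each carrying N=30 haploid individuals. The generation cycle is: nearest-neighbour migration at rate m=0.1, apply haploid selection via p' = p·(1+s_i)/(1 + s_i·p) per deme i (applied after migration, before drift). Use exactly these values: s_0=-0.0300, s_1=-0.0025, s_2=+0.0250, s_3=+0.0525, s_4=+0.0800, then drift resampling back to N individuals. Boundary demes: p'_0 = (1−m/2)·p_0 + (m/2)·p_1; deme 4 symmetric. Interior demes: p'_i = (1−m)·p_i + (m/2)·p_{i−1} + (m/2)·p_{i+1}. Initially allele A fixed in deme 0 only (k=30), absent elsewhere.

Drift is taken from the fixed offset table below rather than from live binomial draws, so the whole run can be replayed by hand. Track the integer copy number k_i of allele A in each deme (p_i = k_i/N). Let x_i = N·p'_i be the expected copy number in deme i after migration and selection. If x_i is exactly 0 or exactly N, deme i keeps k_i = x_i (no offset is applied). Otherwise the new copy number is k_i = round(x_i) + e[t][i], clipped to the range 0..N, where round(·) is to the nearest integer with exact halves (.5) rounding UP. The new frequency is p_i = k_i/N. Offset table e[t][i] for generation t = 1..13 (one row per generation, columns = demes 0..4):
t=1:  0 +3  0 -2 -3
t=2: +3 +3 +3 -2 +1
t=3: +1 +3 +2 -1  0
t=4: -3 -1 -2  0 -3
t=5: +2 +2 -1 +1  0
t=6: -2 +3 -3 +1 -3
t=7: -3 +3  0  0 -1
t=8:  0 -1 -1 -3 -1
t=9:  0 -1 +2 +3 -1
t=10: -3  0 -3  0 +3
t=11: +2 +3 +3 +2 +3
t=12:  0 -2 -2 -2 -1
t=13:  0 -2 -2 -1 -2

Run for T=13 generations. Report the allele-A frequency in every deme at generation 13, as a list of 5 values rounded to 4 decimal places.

t=0: k=[30 0 0 0 0]
t=1: x=[28.4560 1.4964 0.0000 0.0000 0.0000] k=[28 4 0 0 0]
t=2: x=[26.7119 4.9896 0.2050 0.0000 0.0000] k=[30 8 3 0 0]
t=3: x=[28.8673 8.8344 3.1693 0.1578 0.0000] k=[30 12 5 0 0]
t=4: x=[29.0730 12.5317 5.2054 0.2630 0.0000] k=[26 12 3 0 0]
t=5: x=[25.1780 12.2319 3.3732 0.1578 0.0000] k=[27 14 2 1 0]
t=6: x=[26.2512 14.0313 2.6082 1.0507 0.0540] k=[24 17 0 2 0]
t=7: x=[23.4962 16.4814 0.9730 1.8886 0.1080] k=[20 19 1 2 0]
t=8: x=[19.7454 18.1320 1.9955 1.9408 0.1080] k=[20 17 1 0 0]
t=9: x=[19.6444 16.3314 1.7911 0.0526 0.0000] k=[20 15 4 3 0]
t=10: x=[19.5435 14.6812 4.5953 3.0368 0.1619] k=[17 15 2 3 3]
t=11: x=[16.6748 14.4313 2.7613 3.0889 3.2143] k=[19 17 6 5 6]
t=12: x=[18.6862 16.5314 6.6266 5.3203 6.3256] k=[19 15 5 3 5]
t=13: x=[18.5854 14.6812 5.5102 3.3492 5.2237] k=[19 13 4 2 3]

[0.6333, 0.4333, 0.1333, 0.0667, 0.1000]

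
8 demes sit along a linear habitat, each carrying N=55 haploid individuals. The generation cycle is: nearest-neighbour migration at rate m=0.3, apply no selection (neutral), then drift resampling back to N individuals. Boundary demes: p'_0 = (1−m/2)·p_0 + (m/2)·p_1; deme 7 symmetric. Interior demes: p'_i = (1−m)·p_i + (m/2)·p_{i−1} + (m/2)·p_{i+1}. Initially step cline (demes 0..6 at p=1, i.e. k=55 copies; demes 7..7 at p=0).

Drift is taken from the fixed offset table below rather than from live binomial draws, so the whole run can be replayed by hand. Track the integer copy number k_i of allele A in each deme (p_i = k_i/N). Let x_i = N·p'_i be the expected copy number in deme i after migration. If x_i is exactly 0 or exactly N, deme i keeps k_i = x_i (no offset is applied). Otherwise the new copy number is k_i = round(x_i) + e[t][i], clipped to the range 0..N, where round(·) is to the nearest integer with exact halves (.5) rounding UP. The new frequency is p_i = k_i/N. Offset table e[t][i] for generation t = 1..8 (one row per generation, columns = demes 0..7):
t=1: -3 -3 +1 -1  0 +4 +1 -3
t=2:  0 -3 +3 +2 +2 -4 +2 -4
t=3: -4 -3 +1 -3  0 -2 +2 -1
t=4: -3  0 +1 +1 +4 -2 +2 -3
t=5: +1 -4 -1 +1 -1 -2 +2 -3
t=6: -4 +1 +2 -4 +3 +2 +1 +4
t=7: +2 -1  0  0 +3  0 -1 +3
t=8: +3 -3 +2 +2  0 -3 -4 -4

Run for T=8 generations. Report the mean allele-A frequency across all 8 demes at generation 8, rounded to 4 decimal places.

0.8409

t=0: k=[55 55 55 55 55 55 55 0]
t=1: x=[55.0000 55.0000 55.0000 55.0000 55.0000 55.0000 46.7500 8.2500] k=[55 55 55 55 55 55 48 5]
t=2: x=[55.0000 55.0000 55.0000 55.0000 55.0000 53.9500 42.6000 11.4500] k=[55 55 55 55 55 50 45 7]
t=3: x=[55.0000 55.0000 55.0000 55.0000 54.2500 50.0000 40.0500 12.7000] k=[55 55 55 55 54 48 42 12]
t=4: x=[55.0000 55.0000 55.0000 54.8500 53.2500 48.0000 38.4000 16.5000] k=[55 55 55 55 55 46 40 14]
t=5: x=[55.0000 55.0000 55.0000 55.0000 53.6500 46.4500 37.0000 17.9000] k=[55 55 55 55 53 44 39 15]
t=6: x=[55.0000 55.0000 55.0000 54.7000 51.9500 44.6000 36.1500 18.6000] k=[55 55 55 51 55 47 37 23]
t=7: x=[55.0000 55.0000 54.4000 52.2000 53.2000 46.7000 36.4000 25.1000] k=[55 55 54 52 55 47 35 28]
t=8: x=[55.0000 54.8500 53.8500 52.7500 53.3500 46.4000 35.7500 29.0500] k=[55 52 55 55 53 43 32 25]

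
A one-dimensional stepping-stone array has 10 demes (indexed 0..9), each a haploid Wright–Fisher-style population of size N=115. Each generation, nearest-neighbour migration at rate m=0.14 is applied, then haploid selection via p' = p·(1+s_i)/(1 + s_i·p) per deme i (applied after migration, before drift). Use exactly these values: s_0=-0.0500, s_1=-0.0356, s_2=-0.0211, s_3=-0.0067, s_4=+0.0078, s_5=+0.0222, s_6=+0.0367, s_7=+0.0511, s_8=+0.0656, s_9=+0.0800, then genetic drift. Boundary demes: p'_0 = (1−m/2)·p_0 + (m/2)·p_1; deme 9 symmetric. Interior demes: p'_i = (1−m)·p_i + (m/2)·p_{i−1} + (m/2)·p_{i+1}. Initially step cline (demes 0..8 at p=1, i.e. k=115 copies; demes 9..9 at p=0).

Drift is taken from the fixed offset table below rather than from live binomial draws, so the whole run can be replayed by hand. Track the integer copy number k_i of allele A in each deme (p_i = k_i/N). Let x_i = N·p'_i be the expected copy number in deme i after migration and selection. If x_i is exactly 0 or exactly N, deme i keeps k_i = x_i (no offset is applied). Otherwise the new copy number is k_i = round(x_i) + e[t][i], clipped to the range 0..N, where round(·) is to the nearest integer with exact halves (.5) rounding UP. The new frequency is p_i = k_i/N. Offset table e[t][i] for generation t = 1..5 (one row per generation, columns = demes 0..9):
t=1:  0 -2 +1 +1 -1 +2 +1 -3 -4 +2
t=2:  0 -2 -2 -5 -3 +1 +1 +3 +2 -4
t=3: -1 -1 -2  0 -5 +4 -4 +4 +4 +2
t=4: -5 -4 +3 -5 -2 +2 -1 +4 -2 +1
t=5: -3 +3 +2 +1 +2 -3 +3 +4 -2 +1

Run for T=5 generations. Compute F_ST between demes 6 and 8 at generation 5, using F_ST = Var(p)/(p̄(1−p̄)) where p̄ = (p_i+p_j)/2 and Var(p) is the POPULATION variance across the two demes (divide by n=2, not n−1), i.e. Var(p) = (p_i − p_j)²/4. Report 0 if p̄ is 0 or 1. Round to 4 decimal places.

t=0: k=[115 115 115 115 115 115 115 115 115 0]
t=1: x=[115.0000 115.0000 115.0000 115.0000 115.0000 115.0000 115.0000 115.0000 107.4129 8.6456] k=[115 115 115 115 115 115 115 115 103 11]
t=2: x=[115.0000 115.0000 115.0000 115.0000 115.0000 115.0000 115.0000 114.2006 98.3264 18.6094] k=[115 115 115 115 115 115 115 115 100 15]
t=3: x=[115.0000 115.0000 115.0000 115.0000 115.0000 115.0000 115.0000 114.0006 96.1240 22.3010] k=[115 115 115 115 115 115 115 115 100 24]
t=4: x=[115.0000 115.0000 115.0000 115.0000 115.0000 115.0000 115.0000 114.0006 96.7278 31.0326] k=[115 115 115 115 115 115 115 115 95 32]
t=5: x=[115.0000 115.0000 115.0000 115.0000 115.0000 115.0000 115.0000 113.6673 93.1372 38.3514] k=[115 115 115 115 115 115 115 115 91 39]

0.1165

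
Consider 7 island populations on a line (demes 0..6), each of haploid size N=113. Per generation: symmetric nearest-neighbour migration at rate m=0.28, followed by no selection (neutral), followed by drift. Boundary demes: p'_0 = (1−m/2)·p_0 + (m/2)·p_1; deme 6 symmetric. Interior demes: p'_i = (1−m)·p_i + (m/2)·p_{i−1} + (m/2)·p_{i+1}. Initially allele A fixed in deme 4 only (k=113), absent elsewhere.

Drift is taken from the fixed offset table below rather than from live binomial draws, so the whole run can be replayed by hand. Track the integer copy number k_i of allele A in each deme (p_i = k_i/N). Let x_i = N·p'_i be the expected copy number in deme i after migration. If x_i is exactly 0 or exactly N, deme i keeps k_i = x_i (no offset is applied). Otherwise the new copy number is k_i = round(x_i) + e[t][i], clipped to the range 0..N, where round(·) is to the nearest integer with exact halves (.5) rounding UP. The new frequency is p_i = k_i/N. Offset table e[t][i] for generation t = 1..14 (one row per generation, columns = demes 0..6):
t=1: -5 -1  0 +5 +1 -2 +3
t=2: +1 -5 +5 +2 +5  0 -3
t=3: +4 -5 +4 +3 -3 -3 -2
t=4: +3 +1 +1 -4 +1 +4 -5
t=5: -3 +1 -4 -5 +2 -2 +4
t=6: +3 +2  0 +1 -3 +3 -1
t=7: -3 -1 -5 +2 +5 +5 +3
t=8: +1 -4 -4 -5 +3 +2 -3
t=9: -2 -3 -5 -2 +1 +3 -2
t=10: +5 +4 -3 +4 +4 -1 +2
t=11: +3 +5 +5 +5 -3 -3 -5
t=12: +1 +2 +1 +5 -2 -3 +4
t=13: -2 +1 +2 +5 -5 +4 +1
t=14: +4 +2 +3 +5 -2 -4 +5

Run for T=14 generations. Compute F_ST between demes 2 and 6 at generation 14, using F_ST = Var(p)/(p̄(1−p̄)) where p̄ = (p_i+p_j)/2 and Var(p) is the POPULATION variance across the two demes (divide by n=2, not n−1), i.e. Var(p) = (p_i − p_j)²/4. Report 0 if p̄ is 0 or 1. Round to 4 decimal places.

0.0053

t=0: k=[0 0 0 0 113 0 0]
t=1: x=[0.0000 0.0000 0.0000 15.8200 81.3600 15.8200 0.0000] k=[0 0 0 21 82 14 0]
t=2: x=[0.0000 0.0000 2.9400 26.6000 63.9400 21.5600 1.9600] k=[0 0 8 29 69 22 0]
t=3: x=[0.0000 1.1200 9.8200 31.6600 56.8200 25.5000 3.0800] k=[0 0 14 35 54 23 1]
t=4: x=[0.0000 1.9600 14.9800 34.7200 47.0000 24.2600 4.0800] k=[0 3 16 31 48 28 0]
t=5: x=[0.4200 4.4000 16.2800 31.2800 42.8200 26.8800 3.9200] k=[0 5 12 26 45 25 8]
t=6: x=[0.7000 5.2800 12.9800 26.7000 39.5400 25.4200 10.3800] k=[4 7 13 28 37 28 9]
t=7: x=[4.4200 7.4200 14.2600 27.1600 34.4800 26.6000 11.6600] k=[1 6 9 29 39 32 15]
t=8: x=[1.7000 5.7200 11.3800 27.6000 36.6200 30.6000 17.3800] k=[3 2 7 23 40 33 14]
t=9: x=[2.8600 2.8400 8.5400 23.1400 36.6400 31.3200 16.6600] k=[1 0 4 21 38 34 15]
t=10: x=[0.8600 0.7000 5.8200 21.0000 35.0600 31.9000 17.6600] k=[6 5 3 25 39 31 20]
t=11: x=[5.8600 4.8600 6.3600 23.8800 35.9200 30.5800 21.5400] k=[9 10 11 29 33 28 17]
t=12: x=[9.1400 10.0000 13.3800 27.0400 31.7400 27.1600 18.5400] k=[10 12 14 32 30 24 23]
t=13: x=[10.2800 12.0000 16.2400 29.2000 29.4400 24.7000 23.1400] k=[8 13 18 34 24 29 24]
t=14: x=[8.7000 13.0000 19.5400 30.3600 26.1000 27.6000 24.7000] k=[13 15 23 35 24 24 30]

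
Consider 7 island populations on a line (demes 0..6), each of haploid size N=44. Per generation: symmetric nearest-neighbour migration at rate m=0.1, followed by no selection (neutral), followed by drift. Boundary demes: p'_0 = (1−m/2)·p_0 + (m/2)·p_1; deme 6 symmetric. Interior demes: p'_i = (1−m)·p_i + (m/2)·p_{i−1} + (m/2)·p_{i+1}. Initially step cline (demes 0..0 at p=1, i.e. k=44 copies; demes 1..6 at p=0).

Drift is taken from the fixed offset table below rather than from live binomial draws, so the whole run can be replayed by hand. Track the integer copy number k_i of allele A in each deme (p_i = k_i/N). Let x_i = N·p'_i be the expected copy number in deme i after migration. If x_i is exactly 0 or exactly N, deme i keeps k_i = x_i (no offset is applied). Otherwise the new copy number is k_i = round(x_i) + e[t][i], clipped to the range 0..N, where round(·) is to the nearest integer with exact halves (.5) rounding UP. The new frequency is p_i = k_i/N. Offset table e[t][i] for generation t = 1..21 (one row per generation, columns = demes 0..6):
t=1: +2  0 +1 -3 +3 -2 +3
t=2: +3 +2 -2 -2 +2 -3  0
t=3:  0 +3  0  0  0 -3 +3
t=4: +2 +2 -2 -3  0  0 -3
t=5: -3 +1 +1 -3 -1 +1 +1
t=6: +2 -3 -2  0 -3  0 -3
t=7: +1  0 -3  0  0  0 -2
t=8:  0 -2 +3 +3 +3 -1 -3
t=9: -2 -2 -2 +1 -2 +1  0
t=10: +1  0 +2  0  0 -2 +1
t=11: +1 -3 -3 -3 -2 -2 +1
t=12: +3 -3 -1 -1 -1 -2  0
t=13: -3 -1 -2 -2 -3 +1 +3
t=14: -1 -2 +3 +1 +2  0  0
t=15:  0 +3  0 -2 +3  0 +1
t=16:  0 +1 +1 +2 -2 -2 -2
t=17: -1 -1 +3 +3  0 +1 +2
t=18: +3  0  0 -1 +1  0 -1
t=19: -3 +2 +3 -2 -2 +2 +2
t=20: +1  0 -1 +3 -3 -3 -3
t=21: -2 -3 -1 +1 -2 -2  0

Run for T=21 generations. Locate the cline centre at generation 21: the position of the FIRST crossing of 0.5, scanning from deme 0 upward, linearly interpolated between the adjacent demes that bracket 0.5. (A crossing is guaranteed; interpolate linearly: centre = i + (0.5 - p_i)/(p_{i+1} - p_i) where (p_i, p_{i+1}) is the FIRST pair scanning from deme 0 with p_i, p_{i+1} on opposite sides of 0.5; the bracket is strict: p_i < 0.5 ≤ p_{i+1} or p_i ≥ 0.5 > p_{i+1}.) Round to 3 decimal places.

0.182

t=0: k=[44 0 0 0 0 0 0]
t=1: x=[41.8000 2.2000 0.0000 0.0000 0.0000 0.0000 0.0000] k=[44 2 0 0 0 0 0]
t=2: x=[41.9000 4.0000 0.1000 0.0000 0.0000 0.0000 0.0000] k=[44 6 0 0 0 0 0]
t=3: x=[42.1000 7.6000 0.3000 0.0000 0.0000 0.0000 0.0000] k=[42 11 0 0 0 0 0]
t=4: x=[40.4500 12.0000 0.5500 0.0000 0.0000 0.0000 0.0000] k=[42 14 0 0 0 0 0]
t=5: x=[40.6000 14.7000 0.7000 0.0000 0.0000 0.0000 0.0000] k=[38 16 2 0 0 0 0]
t=6: x=[36.9000 16.4000 2.6000 0.1000 0.0000 0.0000 0.0000] k=[39 13 1 0 0 0 0]
t=7: x=[37.7000 13.7000 1.5500 0.0500 0.0000 0.0000 0.0000] k=[39 14 0 0 0 0 0]
t=8: x=[37.7500 14.5500 0.7000 0.0000 0.0000 0.0000 0.0000] k=[38 13 4 0 0 0 0]
t=9: x=[36.7500 13.8000 4.2500 0.2000 0.0000 0.0000 0.0000] k=[35 12 2 1 0 0 0]
t=10: x=[33.8500 12.6500 2.4500 1.0000 0.0500 0.0000 0.0000] k=[35 13 4 1 0 0 0]
t=11: x=[33.9000 13.6500 4.3000 1.1000 0.0500 0.0000 0.0000] k=[35 11 1 0 0 0 0]
t=12: x=[33.8000 11.7000 1.4500 0.0500 0.0000 0.0000 0.0000] k=[37 9 0 0 0 0 0]
t=13: x=[35.6000 9.9500 0.4500 0.0000 0.0000 0.0000 0.0000] k=[33 9 0 0 0 0 0]
t=14: x=[31.8000 9.7500 0.4500 0.0000 0.0000 0.0000 0.0000] k=[31 8 3 0 0 0 0]
t=15: x=[29.8500 8.9000 3.1000 0.1500 0.0000 0.0000 0.0000] k=[30 12 3 0 0 0 0]
t=16: x=[29.1000 12.4500 3.3000 0.1500 0.0000 0.0000 0.0000] k=[29 13 4 2 0 0 0]
t=17: x=[28.2000 13.3500 4.3500 2.0000 0.1000 0.0000 0.0000] k=[27 12 7 5 0 0 0]
t=18: x=[26.2500 12.5000 7.1500 4.8500 0.2500 0.0000 0.0000] k=[29 13 7 4 1 0 0]
t=19: x=[28.2000 13.5000 7.1500 4.0000 1.1000 0.0500 0.0000] k=[25 16 10 2 0 2 0]
t=20: x=[24.5500 16.1500 9.9000 2.3000 0.2000 1.8000 0.1000] k=[26 16 9 5 0 0 0]
t=21: x=[25.5000 16.1500 9.1500 4.9500 0.2500 0.0000 0.0000] k=[24 13 8 6 0 0 0]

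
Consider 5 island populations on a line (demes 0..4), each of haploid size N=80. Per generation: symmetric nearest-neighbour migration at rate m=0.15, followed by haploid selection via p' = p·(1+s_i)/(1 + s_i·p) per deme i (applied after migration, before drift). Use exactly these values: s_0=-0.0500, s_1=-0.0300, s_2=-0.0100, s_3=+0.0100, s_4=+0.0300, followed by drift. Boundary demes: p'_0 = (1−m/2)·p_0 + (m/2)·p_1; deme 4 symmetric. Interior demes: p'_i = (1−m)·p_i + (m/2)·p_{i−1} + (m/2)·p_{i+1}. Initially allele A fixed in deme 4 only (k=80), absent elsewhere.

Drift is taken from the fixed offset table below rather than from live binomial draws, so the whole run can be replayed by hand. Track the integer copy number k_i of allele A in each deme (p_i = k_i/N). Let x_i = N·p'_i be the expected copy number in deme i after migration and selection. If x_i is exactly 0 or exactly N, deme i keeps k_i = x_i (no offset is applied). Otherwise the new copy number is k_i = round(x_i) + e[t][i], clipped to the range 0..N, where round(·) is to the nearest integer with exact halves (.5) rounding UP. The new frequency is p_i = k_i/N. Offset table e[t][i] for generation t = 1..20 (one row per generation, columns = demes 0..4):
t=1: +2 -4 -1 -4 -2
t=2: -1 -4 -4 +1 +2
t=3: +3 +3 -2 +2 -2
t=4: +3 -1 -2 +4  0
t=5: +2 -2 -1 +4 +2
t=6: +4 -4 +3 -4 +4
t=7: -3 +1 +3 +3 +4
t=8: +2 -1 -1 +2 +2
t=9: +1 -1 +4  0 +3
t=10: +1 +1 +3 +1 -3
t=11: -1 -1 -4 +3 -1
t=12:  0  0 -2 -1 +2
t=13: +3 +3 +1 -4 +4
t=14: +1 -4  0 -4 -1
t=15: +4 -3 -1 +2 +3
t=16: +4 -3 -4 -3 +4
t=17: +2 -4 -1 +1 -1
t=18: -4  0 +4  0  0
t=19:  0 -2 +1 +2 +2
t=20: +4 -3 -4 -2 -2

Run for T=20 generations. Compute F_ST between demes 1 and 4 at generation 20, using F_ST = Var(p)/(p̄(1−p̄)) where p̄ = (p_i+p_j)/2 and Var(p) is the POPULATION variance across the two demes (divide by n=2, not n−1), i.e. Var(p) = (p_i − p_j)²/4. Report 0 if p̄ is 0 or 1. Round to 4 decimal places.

0.5534

t=0: k=[0 0 0 0 80]
t=1: x=[0.0000 0.0000 0.0000 6.0555 74.1620] k=[0 0 0 2 72]
t=2: x=[0.0000 0.0000 0.1485 7.1646 67.0736] k=[0 0 0 8 69]
t=3: x=[0.0000 0.0000 0.5940 12.0767 64.7924] k=[0 0 0 14 63]
t=4: x=[0.0000 0.0000 1.0396 16.7564 59.7749] k=[0 0 0 21 60]
t=5: x=[0.0000 0.0000 1.5596 22.5106 57.5554] k=[0 0 1 27 60]
t=6: x=[0.0000 0.0728 2.8473 27.7049 57.9996] k=[0 0 6 24 62]
t=7: x=[0.0000 0.4366 6.8369 25.6732 59.6024] k=[0 1 10 29 64]
t=8: x=[0.0713 1.5529 10.6568 30.3873 61.7940] k=[2 1 10 32 64]
t=9: x=[1.8310 1.6986 10.8802 32.9426 62.0154] k=[3 1 15 33 65]
t=10: x=[2.7123 2.1358 15.1760 34.2447 62.9991] k=[4 3 18 35 60]
t=11: x=[3.7379 4.0804 18.0094 35.7967 58.5916] k=[3 3 14 39 58]
t=12: x=[2.8554 3.7156 14.9276 38.7488 57.0617] k=[3 4 13 38 59]
t=13: x=[2.9269 4.4697 14.0830 37.8984 57.9009] k=[6 7 15 34 62]
t=14: x=[5.7932 7.3199 15.6978 34.8706 60.3416] k=[7 3 16 31 59]
t=15: x=[6.3918 4.1534 16.0208 32.1662 57.3826] k=[10 1 15 34 60]
t=16: x=[8.9107 2.6460 15.2506 34.7204 58.5176] k=[13 0 11 32 63]
t=17: x=[11.5103 1.7472 11.6496 32.9426 61.1049] k=[14 0 11 34 60]
t=18: x=[12.4029 1.8200 11.7986 34.4200 58.5176] k=[8 2 16 34 59]
t=19: x=[7.2065 3.3995 16.1699 34.7204 57.6047] k=[7 1 17 37 60]
t=20: x=[6.2481 2.5731 17.1641 37.4231 58.7396] k=[10 0 13 35 57]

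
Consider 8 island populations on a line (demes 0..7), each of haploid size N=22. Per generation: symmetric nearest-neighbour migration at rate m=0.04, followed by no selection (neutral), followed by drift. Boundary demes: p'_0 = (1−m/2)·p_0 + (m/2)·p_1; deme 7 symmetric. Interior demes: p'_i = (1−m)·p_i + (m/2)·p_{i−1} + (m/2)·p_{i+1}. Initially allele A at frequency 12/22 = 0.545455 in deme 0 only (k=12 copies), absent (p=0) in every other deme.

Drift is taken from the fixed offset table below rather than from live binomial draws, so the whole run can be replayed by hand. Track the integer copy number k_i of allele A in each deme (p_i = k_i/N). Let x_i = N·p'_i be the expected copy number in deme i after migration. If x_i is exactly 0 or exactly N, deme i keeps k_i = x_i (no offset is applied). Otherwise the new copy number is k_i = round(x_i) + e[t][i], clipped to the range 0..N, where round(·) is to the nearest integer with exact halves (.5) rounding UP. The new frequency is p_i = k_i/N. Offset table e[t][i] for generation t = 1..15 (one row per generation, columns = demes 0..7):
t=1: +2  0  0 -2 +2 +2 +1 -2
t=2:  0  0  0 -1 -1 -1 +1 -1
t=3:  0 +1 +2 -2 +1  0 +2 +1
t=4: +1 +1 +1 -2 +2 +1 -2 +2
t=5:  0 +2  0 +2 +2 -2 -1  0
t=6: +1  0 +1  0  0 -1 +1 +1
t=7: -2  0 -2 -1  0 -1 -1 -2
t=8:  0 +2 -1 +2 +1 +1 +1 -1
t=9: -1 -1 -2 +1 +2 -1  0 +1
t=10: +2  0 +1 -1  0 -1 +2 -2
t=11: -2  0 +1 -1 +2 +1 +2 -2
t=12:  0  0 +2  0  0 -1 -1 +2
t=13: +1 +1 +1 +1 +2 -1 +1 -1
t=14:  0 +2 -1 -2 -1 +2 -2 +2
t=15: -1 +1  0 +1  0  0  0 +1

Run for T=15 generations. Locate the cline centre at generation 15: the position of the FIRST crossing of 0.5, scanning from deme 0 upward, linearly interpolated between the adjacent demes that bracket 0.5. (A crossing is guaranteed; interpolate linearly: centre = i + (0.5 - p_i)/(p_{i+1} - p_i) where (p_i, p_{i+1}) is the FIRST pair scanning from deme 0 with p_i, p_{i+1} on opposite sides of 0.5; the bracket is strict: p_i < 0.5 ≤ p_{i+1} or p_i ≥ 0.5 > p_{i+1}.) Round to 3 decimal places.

0.500

t=0: k=[12 0 0 0 0 0 0 0]
t=1: x=[11.7600 0.2400 0.0000 0.0000 0.0000 0.0000 0.0000 0.0000] k=[14 0 0 0 0 0 0 0]
t=2: x=[13.7200 0.2800 0.0000 0.0000 0.0000 0.0000 0.0000 0.0000] k=[14 0 0 0 0 0 0 0]
t=3: x=[13.7200 0.2800 0.0000 0.0000 0.0000 0.0000 0.0000 0.0000] k=[14 1 0 0 0 0 0 0]
t=4: x=[13.7400 1.2400 0.0200 0.0000 0.0000 0.0000 0.0000 0.0000] k=[15 2 1 0 0 0 0 0]
t=5: x=[14.7400 2.2400 1.0000 0.0200 0.0000 0.0000 0.0000 0.0000] k=[15 4 1 2 0 0 0 0]
t=6: x=[14.7800 4.1600 1.0800 1.9400 0.0400 0.0000 0.0000 0.0000] k=[16 4 2 2 0 0 0 0]
t=7: x=[15.7600 4.2000 2.0400 1.9600 0.0400 0.0000 0.0000 0.0000] k=[14 4 0 1 0 0 0 0]
t=8: x=[13.8000 4.1200 0.1000 0.9600 0.0200 0.0000 0.0000 0.0000] k=[14 6 0 3 1 0 0 0]
t=9: x=[13.8400 6.0400 0.1800 2.9000 1.0200 0.0200 0.0000 0.0000] k=[13 5 0 4 3 0 0 0]
t=10: x=[12.8400 5.0600 0.1800 3.9000 2.9600 0.0600 0.0000 0.0000] k=[15 5 1 3 3 0 0 0]
t=11: x=[14.8000 5.1200 1.1200 2.9600 2.9400 0.0600 0.0000 0.0000] k=[13 5 2 2 5 1 0 0]
t=12: x=[12.8400 5.1000 2.0600 2.0600 4.8600 1.0600 0.0200 0.0000] k=[13 5 4 2 5 0 0 0]
t=13: x=[12.8400 5.1400 3.9800 2.1000 4.8400 0.1000 0.0000 0.0000] k=[14 6 5 3 7 0 0 0]
t=14: x=[13.8400 6.1400 4.9800 3.1200 6.7800 0.1400 0.0000 0.0000] k=[14 8 4 1 6 2 0 0]
t=15: x=[13.8800 8.0400 4.0200 1.1600 5.8200 2.0400 0.0400 0.0000] k=[13 9 4 2 6 2 0 0]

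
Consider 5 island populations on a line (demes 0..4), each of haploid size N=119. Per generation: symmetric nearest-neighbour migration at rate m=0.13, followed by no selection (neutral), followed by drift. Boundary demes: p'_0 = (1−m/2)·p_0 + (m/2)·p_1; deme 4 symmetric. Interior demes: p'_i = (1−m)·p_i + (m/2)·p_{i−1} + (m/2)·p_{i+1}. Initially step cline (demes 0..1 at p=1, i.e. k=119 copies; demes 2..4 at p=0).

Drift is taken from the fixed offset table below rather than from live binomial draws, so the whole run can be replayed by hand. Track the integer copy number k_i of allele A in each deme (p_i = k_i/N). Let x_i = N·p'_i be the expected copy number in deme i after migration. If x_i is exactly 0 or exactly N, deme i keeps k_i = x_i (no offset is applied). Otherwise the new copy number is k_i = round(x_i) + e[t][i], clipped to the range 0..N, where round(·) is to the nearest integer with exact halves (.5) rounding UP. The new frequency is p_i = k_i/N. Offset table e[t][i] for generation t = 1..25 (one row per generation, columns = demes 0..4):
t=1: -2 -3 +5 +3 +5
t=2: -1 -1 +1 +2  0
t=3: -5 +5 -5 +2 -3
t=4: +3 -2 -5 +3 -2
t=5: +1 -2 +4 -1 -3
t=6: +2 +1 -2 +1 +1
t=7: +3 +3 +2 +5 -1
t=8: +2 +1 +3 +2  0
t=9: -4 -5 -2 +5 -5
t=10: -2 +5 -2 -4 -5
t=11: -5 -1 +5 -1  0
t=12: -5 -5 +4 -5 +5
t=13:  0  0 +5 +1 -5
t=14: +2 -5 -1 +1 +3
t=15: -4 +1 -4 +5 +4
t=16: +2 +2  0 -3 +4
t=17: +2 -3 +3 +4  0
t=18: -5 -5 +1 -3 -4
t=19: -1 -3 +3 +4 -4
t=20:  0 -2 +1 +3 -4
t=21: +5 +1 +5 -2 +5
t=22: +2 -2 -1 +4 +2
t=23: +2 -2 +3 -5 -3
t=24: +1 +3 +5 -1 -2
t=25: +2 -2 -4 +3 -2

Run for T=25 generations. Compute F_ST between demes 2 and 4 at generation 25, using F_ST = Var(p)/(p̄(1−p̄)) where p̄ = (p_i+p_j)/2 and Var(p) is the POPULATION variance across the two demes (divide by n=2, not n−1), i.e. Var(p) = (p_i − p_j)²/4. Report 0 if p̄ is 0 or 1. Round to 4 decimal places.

t=0: k=[119 119 0 0 0]
t=1: x=[119.0000 111.2650 7.7350 0.0000 0.0000] k=[119 108 13 0 0]
t=2: x=[118.2850 102.5400 18.3300 0.8450 0.0000] k=[117 102 19 3 0]
t=3: x=[116.0250 97.5800 23.3550 3.8450 0.1950] k=[111 103 18 6 0]
t=4: x=[110.4800 97.9950 22.7450 6.3900 0.3900] k=[113 96 18 9 0]
t=5: x=[111.8950 92.0350 22.4850 9.0000 0.5850] k=[113 90 26 8 0]
t=6: x=[111.5050 87.3350 28.9900 8.6500 0.5200] k=[114 88 27 10 2]
t=7: x=[112.3100 85.7250 29.8600 10.5850 2.5200] k=[115 89 32 16 2]
t=8: x=[113.3100 86.9850 34.6650 16.1300 2.9100] k=[115 88 38 18 3]
t=9: x=[113.2450 86.5050 39.9500 18.3250 3.9750] k=[109 82 38 23 0]
t=10: x=[107.2450 80.8950 39.8850 22.4800 1.4950] k=[105 86 38 18 0]
t=11: x=[103.7650 84.1150 39.8200 18.1300 1.1700] k=[99 83 45 17 1]
t=12: x=[97.9600 81.5700 45.6500 17.7800 2.0400] k=[93 77 50 13 7]
t=13: x=[91.9600 76.2850 49.3500 15.0150 7.3900] k=[92 76 54 16 2]
t=14: x=[90.9600 75.6100 52.9600 17.5600 2.9100] k=[93 71 52 19 6]
t=15: x=[91.5700 71.1950 51.0900 20.3000 6.8450] k=[88 72 47 25 11]
t=16: x=[86.9600 71.4150 47.1950 25.5200 11.9100] k=[89 73 47 23 16]
t=17: x=[87.9600 72.3500 47.1300 24.1050 16.4550] k=[90 69 50 28 16]
t=18: x=[88.6350 69.1300 49.8050 28.6500 16.7800] k=[84 64 51 26 13]
t=19: x=[82.7000 64.4550 50.2200 26.7800 13.8450] k=[82 61 53 31 10]
t=20: x=[80.6350 61.8450 52.0900 31.0650 11.3650] k=[81 60 53 34 7]
t=21: x=[79.6350 60.9100 52.2200 33.4800 8.7550] k=[85 62 57 31 14]
t=22: x=[83.5050 63.1700 55.6350 31.5850 15.1050] k=[86 61 55 36 17]
t=23: x=[84.3750 62.2350 54.1550 36.0000 18.2350] k=[86 60 57 31 15]
t=24: x=[84.3100 61.4950 55.5050 31.6500 16.0400] k=[85 64 61 31 14]
t=25: x=[83.6350 65.1700 59.2450 31.8450 15.1050] k=[86 63 55 35 13]

0.1526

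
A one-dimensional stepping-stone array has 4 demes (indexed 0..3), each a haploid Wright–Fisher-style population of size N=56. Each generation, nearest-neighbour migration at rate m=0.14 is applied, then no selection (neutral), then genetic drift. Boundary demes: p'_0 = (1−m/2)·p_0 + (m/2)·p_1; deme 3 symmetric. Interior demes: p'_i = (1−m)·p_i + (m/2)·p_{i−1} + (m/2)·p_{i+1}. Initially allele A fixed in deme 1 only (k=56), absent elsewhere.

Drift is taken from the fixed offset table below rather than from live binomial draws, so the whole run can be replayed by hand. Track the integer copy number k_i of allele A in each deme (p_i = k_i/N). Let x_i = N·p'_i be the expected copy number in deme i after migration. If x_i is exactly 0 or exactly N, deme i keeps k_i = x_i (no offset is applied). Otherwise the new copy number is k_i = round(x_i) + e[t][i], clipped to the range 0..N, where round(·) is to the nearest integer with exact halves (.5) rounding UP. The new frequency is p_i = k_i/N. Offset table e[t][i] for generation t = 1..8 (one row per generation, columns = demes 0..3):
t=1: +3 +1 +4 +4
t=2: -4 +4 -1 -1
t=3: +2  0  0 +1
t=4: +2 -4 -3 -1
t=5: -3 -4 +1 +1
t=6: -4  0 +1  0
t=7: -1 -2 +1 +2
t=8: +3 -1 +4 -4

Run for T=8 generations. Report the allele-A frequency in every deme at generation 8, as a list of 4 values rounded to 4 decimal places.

[0.2500, 0.3214, 0.3036, 0.0536]

t=0: k=[0 56 0 0]
t=1: x=[3.9200 48.1600 3.9200 0.0000] k=[7 49 8 0]
t=2: x=[9.9400 43.1900 10.3100 0.5600] k=[6 47 9 0]
t=3: x=[8.8700 41.4700 11.0300 0.6300] k=[11 41 11 2]
t=4: x=[13.1000 36.8000 12.4700 2.6300] k=[15 33 9 2]
t=5: x=[16.2600 30.0600 10.1900 2.4900] k=[13 26 11 3]
t=6: x=[13.9100 24.0400 11.4900 3.5600] k=[10 24 12 4]
t=7: x=[10.9800 22.1800 12.2800 4.5600] k=[10 20 13 7]
t=8: x=[10.7000 18.8100 13.0700 7.4200] k=[14 18 17 3]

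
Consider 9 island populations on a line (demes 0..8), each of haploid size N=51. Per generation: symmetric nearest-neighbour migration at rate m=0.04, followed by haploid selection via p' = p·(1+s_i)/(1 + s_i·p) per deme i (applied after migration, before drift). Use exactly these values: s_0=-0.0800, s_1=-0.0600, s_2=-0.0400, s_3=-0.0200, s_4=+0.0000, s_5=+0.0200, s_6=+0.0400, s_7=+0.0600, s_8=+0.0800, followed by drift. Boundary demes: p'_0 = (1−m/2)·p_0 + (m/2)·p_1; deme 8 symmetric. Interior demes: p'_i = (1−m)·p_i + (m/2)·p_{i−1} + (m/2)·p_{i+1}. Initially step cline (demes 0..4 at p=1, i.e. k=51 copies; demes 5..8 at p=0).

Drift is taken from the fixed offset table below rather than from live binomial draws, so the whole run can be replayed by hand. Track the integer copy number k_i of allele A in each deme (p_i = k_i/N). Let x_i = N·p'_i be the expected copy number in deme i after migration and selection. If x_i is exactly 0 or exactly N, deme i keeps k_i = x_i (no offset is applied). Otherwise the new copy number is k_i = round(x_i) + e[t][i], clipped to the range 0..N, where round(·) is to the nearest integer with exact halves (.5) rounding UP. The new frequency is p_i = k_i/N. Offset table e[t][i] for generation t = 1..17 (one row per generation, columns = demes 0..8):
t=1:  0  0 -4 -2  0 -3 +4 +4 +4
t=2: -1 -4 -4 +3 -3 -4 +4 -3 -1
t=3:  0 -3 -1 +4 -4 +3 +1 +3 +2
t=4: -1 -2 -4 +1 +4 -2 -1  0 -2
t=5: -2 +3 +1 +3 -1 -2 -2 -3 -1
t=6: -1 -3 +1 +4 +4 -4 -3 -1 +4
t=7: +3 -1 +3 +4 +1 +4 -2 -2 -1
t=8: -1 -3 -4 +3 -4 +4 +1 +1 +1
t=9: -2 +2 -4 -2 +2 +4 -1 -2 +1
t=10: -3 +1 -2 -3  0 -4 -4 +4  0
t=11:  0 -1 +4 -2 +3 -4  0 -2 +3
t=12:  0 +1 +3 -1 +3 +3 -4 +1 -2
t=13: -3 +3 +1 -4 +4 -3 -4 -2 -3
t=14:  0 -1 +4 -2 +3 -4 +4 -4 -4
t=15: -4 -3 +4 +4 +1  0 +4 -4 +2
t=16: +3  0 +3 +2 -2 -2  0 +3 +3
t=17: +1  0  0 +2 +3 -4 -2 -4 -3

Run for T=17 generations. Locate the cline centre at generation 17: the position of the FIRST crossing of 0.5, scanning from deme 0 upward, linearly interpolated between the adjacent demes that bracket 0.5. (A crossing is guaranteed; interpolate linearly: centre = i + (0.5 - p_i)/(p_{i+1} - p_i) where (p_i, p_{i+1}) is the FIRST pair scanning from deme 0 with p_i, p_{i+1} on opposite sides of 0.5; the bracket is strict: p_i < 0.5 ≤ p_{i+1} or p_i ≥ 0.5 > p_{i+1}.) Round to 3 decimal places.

4.533

t=0: k=[51 51 51 51 51 0 0 0 0]
t=1: x=[51.0000 51.0000 51.0000 51.0000 49.9800 1.0400 0.0000 0.0000 0.0000] k=[51 51 51 51 50 0 0 0 0]
t=2: x=[51.0000 51.0000 51.0000 50.9796 49.0200 1.0196 0.0000 0.0000 0.0000] k=[51 51 51 51 46 0 0 0 0]
t=3: x=[51.0000 51.0000 51.0000 50.8980 45.1800 0.9381 0.0000 0.0000 0.0000] k=[51 51 51 51 41 4 0 0 0]
t=4: x=[51.0000 51.0000 51.0000 50.7959 40.4600 4.7445 0.0832 0.0000 0.0000] k=[51 51 51 51 44 3 0 0 0]
t=5: x=[51.0000 51.0000 51.0000 50.8572 43.3200 3.8296 0.0624 0.0000 0.0000] k=[51 51 51 51 42 2 0 0 0]
t=6: x=[51.0000 51.0000 51.0000 50.8163 41.3800 2.8122 0.0416 0.0000 0.0000] k=[51 51 51 51 45 0 0 0 0]
t=7: x=[51.0000 51.0000 51.0000 50.8776 44.2200 0.9177 0.0000 0.0000 0.0000] k=[51 51 51 51 45 5 0 0 0]
t=8: x=[51.0000 51.0000 51.0000 50.8776 44.3200 5.8010 0.1040 0.0000 0.0000] k=[51 51 51 51 40 10 1 0 0]
t=9: x=[51.0000 51.0000 51.0000 50.7755 39.6200 10.5851 1.2053 0.0212 0.0000] k=[51 51 51 49 42 15 0 0 0]
t=10: x=[51.0000 51.0000 50.9583 48.8589 41.6000 15.4524 0.3119 0.0000 0.0000] k=[51 51 49 46 42 11 0 0 0]
t=11: x=[51.0000 50.9574 48.8993 45.8878 41.4600 11.5762 0.2288 0.0000 0.0000] k=[51 50 51 44 44 8 0 0 0]
t=12: x=[50.9783 49.9799 50.8334 44.0192 43.2800 8.7020 0.1664 0.0000 0.0000] k=[51 51 51 43 46 12 0 0 0]
t=13: x=[51.0000 51.0000 50.8334 43.0859 45.2600 12.6272 0.2496 0.0000 0.0000] k=[51 51 51 39 49 10 0 0 0]
t=14: x=[51.0000 51.0000 50.7500 39.2584 48.0200 10.7470 0.2080 0.0000 0.0000] k=[51 51 51 37 51 7 4 0 0]
t=15: x=[51.0000 51.0000 50.7084 37.3591 49.8400 7.9520 4.1263 0.0848 0.0000] k=[51 51 51 41 51 8 8 0 0]
t=16: x=[51.0000 51.0000 50.7917 41.2416 49.9400 9.0059 8.1038 0.1696 0.0000] k=[51 51 51 43 48 7 8 3 0]
t=17: x=[51.0000 51.0000 50.8334 43.1264 47.0800 7.9723 8.1449 3.2109 0.0648] k=[51 51 51 45 50 4 6 0 0]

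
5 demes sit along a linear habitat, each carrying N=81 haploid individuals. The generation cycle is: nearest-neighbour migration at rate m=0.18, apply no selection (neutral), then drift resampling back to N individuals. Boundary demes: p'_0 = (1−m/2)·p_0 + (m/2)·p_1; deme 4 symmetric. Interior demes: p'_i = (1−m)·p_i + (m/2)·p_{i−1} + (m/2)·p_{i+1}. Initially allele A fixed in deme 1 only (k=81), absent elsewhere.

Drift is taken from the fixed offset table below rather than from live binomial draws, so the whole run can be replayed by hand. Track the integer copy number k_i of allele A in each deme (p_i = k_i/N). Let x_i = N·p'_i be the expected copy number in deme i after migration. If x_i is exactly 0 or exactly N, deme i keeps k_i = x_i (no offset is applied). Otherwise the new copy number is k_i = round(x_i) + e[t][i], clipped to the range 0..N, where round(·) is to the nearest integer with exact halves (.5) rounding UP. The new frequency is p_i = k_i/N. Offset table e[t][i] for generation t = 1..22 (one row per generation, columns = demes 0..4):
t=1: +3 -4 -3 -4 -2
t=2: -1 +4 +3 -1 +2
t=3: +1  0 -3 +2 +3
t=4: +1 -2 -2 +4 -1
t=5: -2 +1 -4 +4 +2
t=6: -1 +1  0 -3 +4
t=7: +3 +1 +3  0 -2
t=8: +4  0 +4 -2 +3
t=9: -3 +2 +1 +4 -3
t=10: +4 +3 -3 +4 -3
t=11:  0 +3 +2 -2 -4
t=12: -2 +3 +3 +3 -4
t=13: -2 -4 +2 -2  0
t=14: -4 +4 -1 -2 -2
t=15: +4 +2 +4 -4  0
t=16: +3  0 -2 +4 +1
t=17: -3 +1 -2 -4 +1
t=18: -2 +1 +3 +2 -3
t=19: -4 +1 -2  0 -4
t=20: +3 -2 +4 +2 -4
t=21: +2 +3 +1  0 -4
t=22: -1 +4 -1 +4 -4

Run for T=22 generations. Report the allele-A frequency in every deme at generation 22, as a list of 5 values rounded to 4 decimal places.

t=0: k=[0 81 0 0 0]
t=1: x=[7.2900 66.4200 7.2900 0.0000 0.0000] k=[10 62 4 0 0]
t=2: x=[14.6800 52.1000 8.8600 0.3600 0.0000] k=[14 56 12 0 0]
t=3: x=[17.7800 48.2600 14.8800 1.0800 0.0000] k=[19 48 12 3 0]
t=4: x=[21.6100 42.1500 14.4300 3.5400 0.2700] k=[23 40 12 8 0]
t=5: x=[24.5300 35.9500 14.1600 7.6400 0.7200] k=[23 37 10 12 3]
t=6: x=[24.2600 33.3100 12.6100 11.0100 3.8100] k=[23 34 13 8 8]
t=7: x=[23.9900 31.1200 14.4400 8.4500 8.0000] k=[27 32 17 8 6]
t=8: x=[27.4500 30.2000 17.5400 8.6300 6.1800] k=[31 30 22 7 9]
t=9: x=[30.9100 29.3700 21.3700 8.5300 8.8200] k=[28 31 22 13 6]
t=10: x=[28.2700 29.9200 22.0000 13.1800 6.6300] k=[32 33 19 17 4]
t=11: x=[32.0900 31.6500 20.0800 16.0100 5.1700] k=[32 35 22 14 1]
t=12: x=[32.2700 33.5600 22.4500 13.5500 2.1700] k=[30 37 25 17 0]
t=13: x=[30.6300 35.2900 25.3600 16.1900 1.5300] k=[29 31 27 14 2]
t=14: x=[29.1800 30.4600 26.1900 14.0900 3.0800] k=[25 34 25 12 1]
t=15: x=[25.8100 32.3800 24.6400 12.1800 1.9900] k=[30 34 29 8 2]
t=16: x=[30.3600 33.1900 27.5600 9.3500 2.5400] k=[33 33 26 13 4]
t=17: x=[33.0000 32.3700 25.4600 13.3600 4.8100] k=[30 33 23 9 6]
t=18: x=[30.2700 31.8300 22.6400 9.9900 6.2700] k=[28 33 26 12 3]
t=19: x=[28.4500 31.9200 25.3700 12.4500 3.8100] k=[24 33 23 12 0]
t=20: x=[24.8100 31.2900 22.9100 11.9100 1.0800] k=[28 29 27 14 0]
t=21: x=[28.0900 28.7300 26.0100 13.9100 1.2600] k=[30 32 27 14 0]
t=22: x=[30.1800 31.3700 26.2800 13.9100 1.2600] k=[29 35 25 18 0]

[0.3580, 0.4321, 0.3086, 0.2222, 0.0000]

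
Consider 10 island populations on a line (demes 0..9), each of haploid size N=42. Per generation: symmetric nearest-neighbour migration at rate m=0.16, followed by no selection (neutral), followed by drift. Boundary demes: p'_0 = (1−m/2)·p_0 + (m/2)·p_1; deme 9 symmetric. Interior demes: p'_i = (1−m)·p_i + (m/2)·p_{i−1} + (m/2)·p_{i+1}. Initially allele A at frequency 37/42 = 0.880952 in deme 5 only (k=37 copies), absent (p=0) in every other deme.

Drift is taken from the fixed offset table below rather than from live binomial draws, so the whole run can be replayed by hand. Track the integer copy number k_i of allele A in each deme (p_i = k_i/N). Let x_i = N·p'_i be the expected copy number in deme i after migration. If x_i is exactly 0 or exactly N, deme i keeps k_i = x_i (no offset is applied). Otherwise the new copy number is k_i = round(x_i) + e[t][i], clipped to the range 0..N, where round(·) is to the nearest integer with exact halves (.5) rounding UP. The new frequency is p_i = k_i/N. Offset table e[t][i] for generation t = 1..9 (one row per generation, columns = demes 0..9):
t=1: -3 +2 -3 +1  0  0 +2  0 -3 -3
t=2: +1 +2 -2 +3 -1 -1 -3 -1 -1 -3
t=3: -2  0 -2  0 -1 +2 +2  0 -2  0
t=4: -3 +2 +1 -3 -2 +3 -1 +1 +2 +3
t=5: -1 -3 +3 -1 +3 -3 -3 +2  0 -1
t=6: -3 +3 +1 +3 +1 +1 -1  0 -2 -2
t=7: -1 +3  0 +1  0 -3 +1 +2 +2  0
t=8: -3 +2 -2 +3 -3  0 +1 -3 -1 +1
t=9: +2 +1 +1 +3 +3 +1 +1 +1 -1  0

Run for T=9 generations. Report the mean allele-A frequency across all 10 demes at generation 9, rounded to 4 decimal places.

0.1405

t=0: k=[0 0 0 0 0 37 0 0 0 0]
t=1: x=[0.0000 0.0000 0.0000 0.0000 2.9600 31.0800 2.9600 0.0000 0.0000 0.0000] k=[0 0 0 0 3 31 5 0 0 0]
t=2: x=[0.0000 0.0000 0.0000 0.2400 5.0000 26.6800 6.6800 0.4000 0.0000 0.0000] k=[0 0 0 3 4 26 4 0 0 0]
t=3: x=[0.0000 0.0000 0.2400 2.8400 5.6800 22.4800 5.4400 0.3200 0.0000 0.0000] k=[0 0 0 3 5 24 7 0 0 0]
t=4: x=[0.0000 0.0000 0.2400 2.9200 6.3600 21.1200 7.8000 0.5600 0.0000 0.0000] k=[0 0 1 0 4 24 7 2 0 0]
t=5: x=[0.0000 0.0800 0.8400 0.4000 5.2800 21.0400 7.9600 2.2400 0.1600 0.0000] k=[0 0 4 0 8 18 5 4 0 0]
t=6: x=[0.0000 0.3200 3.3600 0.9600 8.1600 16.1600 5.9600 3.7600 0.3200 0.0000] k=[0 3 4 4 9 17 5 4 0 0]
t=7: x=[0.2400 2.8400 3.9200 4.4000 9.2400 15.4000 5.8800 3.7600 0.3200 0.0000] k=[0 6 4 5 9 12 7 6 2 0]
t=8: x=[0.4800 5.3600 4.2400 5.2400 8.9200 11.3600 7.3200 5.7600 2.1600 0.1600] k=[0 7 2 8 6 11 8 3 1 1]
t=9: x=[0.5600 6.0400 2.8800 7.3600 6.5600 10.3600 7.8400 3.2400 1.1600 1.0000] k=[3 7 4 10 10 11 9 4 0 1]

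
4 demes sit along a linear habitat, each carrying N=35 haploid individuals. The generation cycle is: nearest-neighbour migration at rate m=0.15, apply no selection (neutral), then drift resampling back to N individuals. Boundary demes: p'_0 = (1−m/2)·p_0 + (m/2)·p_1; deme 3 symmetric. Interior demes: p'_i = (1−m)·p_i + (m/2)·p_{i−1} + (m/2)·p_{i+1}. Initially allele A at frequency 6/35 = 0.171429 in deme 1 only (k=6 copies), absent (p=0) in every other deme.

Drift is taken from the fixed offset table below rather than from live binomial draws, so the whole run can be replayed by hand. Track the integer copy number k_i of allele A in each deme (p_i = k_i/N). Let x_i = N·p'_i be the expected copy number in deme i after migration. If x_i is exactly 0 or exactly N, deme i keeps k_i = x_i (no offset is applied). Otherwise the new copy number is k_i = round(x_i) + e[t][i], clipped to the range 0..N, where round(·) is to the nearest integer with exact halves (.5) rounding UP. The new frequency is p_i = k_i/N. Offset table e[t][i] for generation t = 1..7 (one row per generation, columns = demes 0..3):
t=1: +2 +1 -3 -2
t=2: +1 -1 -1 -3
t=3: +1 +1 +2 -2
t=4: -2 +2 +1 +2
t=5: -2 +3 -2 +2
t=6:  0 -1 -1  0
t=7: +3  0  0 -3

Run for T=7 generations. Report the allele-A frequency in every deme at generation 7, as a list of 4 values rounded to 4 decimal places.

t=0: k=[0 6 0 0]
t=1: x=[0.4500 5.1000 0.4500 0.0000] k=[2 6 0 0]
t=2: x=[2.3000 5.2500 0.4500 0.0000] k=[3 4 0 0]
t=3: x=[3.0750 3.6250 0.3000 0.0000] k=[4 5 2 0]
t=4: x=[4.0750 4.7000 2.0750 0.1500] k=[2 7 3 2]
t=5: x=[2.3750 6.3250 3.2250 2.0750] k=[0 9 1 4]
t=6: x=[0.6750 7.7250 1.8250 3.7750] k=[1 7 1 4]
t=7: x=[1.4500 6.1000 1.6750 3.7750] k=[4 6 2 1]

[0.1143, 0.1714, 0.0571, 0.0286]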